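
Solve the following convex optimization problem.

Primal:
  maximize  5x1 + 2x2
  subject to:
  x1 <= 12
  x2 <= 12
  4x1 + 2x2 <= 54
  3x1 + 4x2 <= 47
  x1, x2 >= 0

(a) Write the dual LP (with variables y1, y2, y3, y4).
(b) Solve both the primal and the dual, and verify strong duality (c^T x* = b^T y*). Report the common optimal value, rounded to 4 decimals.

The standard primal-dual pair for 'max c^T x s.t. A x <= b, x >= 0' is:
  Dual:  min b^T y  s.t.  A^T y >= c,  y >= 0.

So the dual LP is:
  minimize  12y1 + 12y2 + 54y3 + 47y4
  subject to:
    y1 + 4y3 + 3y4 >= 5
    y2 + 2y3 + 4y4 >= 2
    y1, y2, y3, y4 >= 0

Solving the primal: x* = (12, 2.75).
  primal value c^T x* = 65.5.
Solving the dual: y* = (3.5, 0, 0, 0.5).
  dual value b^T y* = 65.5.
Strong duality: c^T x* = b^T y*. Confirmed.

65.5


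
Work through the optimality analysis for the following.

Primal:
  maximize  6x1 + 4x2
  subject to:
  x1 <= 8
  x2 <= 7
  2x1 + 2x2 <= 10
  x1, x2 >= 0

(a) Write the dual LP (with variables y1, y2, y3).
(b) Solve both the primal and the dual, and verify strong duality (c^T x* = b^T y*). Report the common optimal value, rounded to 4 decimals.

The standard primal-dual pair for 'max c^T x s.t. A x <= b, x >= 0' is:
  Dual:  min b^T y  s.t.  A^T y >= c,  y >= 0.

So the dual LP is:
  minimize  8y1 + 7y2 + 10y3
  subject to:
    y1 + 2y3 >= 6
    y2 + 2y3 >= 4
    y1, y2, y3 >= 0

Solving the primal: x* = (5, 0).
  primal value c^T x* = 30.
Solving the dual: y* = (0, 0, 3).
  dual value b^T y* = 30.
Strong duality: c^T x* = b^T y*. Confirmed.

30


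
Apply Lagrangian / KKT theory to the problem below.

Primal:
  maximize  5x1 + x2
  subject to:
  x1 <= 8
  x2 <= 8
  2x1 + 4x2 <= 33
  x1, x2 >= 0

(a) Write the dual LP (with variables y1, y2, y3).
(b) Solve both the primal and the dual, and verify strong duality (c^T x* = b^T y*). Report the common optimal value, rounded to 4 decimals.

The standard primal-dual pair for 'max c^T x s.t. A x <= b, x >= 0' is:
  Dual:  min b^T y  s.t.  A^T y >= c,  y >= 0.

So the dual LP is:
  minimize  8y1 + 8y2 + 33y3
  subject to:
    y1 + 2y3 >= 5
    y2 + 4y3 >= 1
    y1, y2, y3 >= 0

Solving the primal: x* = (8, 4.25).
  primal value c^T x* = 44.25.
Solving the dual: y* = (4.5, 0, 0.25).
  dual value b^T y* = 44.25.
Strong duality: c^T x* = b^T y*. Confirmed.

44.25


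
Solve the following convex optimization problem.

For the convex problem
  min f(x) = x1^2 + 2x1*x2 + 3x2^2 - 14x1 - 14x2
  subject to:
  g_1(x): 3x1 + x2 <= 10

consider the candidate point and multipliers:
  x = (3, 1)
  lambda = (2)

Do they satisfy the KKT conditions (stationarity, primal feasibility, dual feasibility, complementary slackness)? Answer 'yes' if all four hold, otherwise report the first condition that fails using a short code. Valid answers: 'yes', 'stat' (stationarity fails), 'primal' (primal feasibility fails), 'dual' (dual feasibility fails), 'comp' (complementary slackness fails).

Gradient of f: grad f(x) = Q x + c = (-6, -2)
Constraint values g_i(x) = a_i^T x - b_i:
  g_1((3, 1)) = 0
Stationarity residual: grad f(x) + sum_i lambda_i a_i = (0, 0)
  -> stationarity OK
Primal feasibility (all g_i <= 0): OK
Dual feasibility (all lambda_i >= 0): OK
Complementary slackness (lambda_i * g_i(x) = 0 for all i): OK

Verdict: yes, KKT holds.

yes


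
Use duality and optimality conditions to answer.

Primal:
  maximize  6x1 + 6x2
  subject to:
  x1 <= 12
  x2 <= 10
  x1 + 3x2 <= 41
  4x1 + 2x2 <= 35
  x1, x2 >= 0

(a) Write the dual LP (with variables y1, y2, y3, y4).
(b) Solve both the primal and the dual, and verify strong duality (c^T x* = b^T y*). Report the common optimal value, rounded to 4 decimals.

The standard primal-dual pair for 'max c^T x s.t. A x <= b, x >= 0' is:
  Dual:  min b^T y  s.t.  A^T y >= c,  y >= 0.

So the dual LP is:
  minimize  12y1 + 10y2 + 41y3 + 35y4
  subject to:
    y1 + y3 + 4y4 >= 6
    y2 + 3y3 + 2y4 >= 6
    y1, y2, y3, y4 >= 0

Solving the primal: x* = (3.75, 10).
  primal value c^T x* = 82.5.
Solving the dual: y* = (0, 3, 0, 1.5).
  dual value b^T y* = 82.5.
Strong duality: c^T x* = b^T y*. Confirmed.

82.5


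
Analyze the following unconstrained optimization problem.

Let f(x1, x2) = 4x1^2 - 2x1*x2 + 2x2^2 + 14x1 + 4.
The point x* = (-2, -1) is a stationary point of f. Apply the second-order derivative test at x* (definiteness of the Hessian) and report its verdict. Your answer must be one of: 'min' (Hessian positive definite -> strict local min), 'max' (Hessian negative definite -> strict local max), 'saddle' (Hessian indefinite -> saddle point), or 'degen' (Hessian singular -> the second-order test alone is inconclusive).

Compute the Hessian H = grad^2 f:
  H = [[8, -2], [-2, 4]]
Verify stationarity: grad f(x*) = H x* + g = (0, 0).
Eigenvalues of H: 3.1716, 8.8284.
Both eigenvalues > 0, so H is positive definite -> x* is a strict local min.

min


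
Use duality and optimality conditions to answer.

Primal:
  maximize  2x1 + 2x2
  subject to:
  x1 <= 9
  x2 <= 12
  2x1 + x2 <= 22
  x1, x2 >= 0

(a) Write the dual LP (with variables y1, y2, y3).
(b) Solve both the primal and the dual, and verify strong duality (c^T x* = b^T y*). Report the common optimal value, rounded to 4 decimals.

The standard primal-dual pair for 'max c^T x s.t. A x <= b, x >= 0' is:
  Dual:  min b^T y  s.t.  A^T y >= c,  y >= 0.

So the dual LP is:
  minimize  9y1 + 12y2 + 22y3
  subject to:
    y1 + 2y3 >= 2
    y2 + y3 >= 2
    y1, y2, y3 >= 0

Solving the primal: x* = (5, 12).
  primal value c^T x* = 34.
Solving the dual: y* = (0, 1, 1).
  dual value b^T y* = 34.
Strong duality: c^T x* = b^T y*. Confirmed.

34


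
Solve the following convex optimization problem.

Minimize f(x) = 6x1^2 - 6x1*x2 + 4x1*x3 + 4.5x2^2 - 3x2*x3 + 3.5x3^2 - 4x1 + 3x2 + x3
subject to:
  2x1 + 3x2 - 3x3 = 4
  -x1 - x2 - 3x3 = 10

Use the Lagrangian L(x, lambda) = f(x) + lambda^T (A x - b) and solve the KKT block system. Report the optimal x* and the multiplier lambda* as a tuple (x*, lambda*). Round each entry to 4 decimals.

Form the Lagrangian:
  L(x, lambda) = (1/2) x^T Q x + c^T x + lambda^T (A x - b)
Stationarity (grad_x L = 0): Q x + c + A^T lambda = 0.
Primal feasibility: A x = b.

This gives the KKT block system:
  [ Q   A^T ] [ x     ]   [-c ]
  [ A    0  ] [ lambda ] = [ b ]

Solving the linear system:
  x*      = (0.1452, -1.6089, -2.8454)
  lambda* = (-0.1723, -4.3313)
  f(x*)   = 17.8748

x* = (0.1452, -1.6089, -2.8454), lambda* = (-0.1723, -4.3313)


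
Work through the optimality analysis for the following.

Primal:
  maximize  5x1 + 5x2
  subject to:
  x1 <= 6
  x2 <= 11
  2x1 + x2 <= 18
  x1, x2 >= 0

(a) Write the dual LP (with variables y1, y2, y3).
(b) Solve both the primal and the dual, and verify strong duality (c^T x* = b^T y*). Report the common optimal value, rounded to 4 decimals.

The standard primal-dual pair for 'max c^T x s.t. A x <= b, x >= 0' is:
  Dual:  min b^T y  s.t.  A^T y >= c,  y >= 0.

So the dual LP is:
  minimize  6y1 + 11y2 + 18y3
  subject to:
    y1 + 2y3 >= 5
    y2 + y3 >= 5
    y1, y2, y3 >= 0

Solving the primal: x* = (3.5, 11).
  primal value c^T x* = 72.5.
Solving the dual: y* = (0, 2.5, 2.5).
  dual value b^T y* = 72.5.
Strong duality: c^T x* = b^T y*. Confirmed.

72.5


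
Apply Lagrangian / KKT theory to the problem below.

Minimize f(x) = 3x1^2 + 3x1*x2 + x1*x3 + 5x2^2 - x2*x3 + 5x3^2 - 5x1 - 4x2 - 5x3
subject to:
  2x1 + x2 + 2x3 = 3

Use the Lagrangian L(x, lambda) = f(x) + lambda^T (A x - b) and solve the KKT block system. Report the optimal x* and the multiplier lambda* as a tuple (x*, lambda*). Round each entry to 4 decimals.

Form the Lagrangian:
  L(x, lambda) = (1/2) x^T Q x + c^T x + lambda^T (A x - b)
Stationarity (grad_x L = 0): Q x + c + A^T lambda = 0.
Primal feasibility: A x = b.

This gives the KKT block system:
  [ Q   A^T ] [ x     ]   [-c ]
  [ A    0  ] [ lambda ] = [ b ]

Solving the linear system:
  x*      = (0.7966, 0.2762, 0.5653)
  lambda* = (-0.5867)
  f(x*)   = -3.0771

x* = (0.7966, 0.2762, 0.5653), lambda* = (-0.5867)


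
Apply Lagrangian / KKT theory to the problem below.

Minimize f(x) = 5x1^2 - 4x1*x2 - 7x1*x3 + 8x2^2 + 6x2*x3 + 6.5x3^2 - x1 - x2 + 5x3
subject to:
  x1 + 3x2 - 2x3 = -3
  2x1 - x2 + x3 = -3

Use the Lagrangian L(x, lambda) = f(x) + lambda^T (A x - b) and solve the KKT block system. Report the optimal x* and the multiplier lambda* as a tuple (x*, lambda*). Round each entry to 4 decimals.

Form the Lagrangian:
  L(x, lambda) = (1/2) x^T Q x + c^T x + lambda^T (A x - b)
Stationarity (grad_x L = 0): Q x + c + A^T lambda = 0.
Primal feasibility: A x = b.

This gives the KKT block system:
  [ Q   A^T ] [ x     ]   [-c ]
  [ A    0  ] [ lambda ] = [ b ]

Solving the linear system:
  x*      = (-1.6442, -0.7788, -0.4903)
  lambda* = (4.3639, 3.2654)
  f(x*)   = 11.4296

x* = (-1.6442, -0.7788, -0.4903), lambda* = (4.3639, 3.2654)


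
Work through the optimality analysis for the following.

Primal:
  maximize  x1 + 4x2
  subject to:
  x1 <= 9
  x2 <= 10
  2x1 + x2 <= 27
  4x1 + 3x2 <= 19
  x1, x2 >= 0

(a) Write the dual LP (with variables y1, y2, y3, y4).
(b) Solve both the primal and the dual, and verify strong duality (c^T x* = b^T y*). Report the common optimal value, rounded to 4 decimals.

The standard primal-dual pair for 'max c^T x s.t. A x <= b, x >= 0' is:
  Dual:  min b^T y  s.t.  A^T y >= c,  y >= 0.

So the dual LP is:
  minimize  9y1 + 10y2 + 27y3 + 19y4
  subject to:
    y1 + 2y3 + 4y4 >= 1
    y2 + y3 + 3y4 >= 4
    y1, y2, y3, y4 >= 0

Solving the primal: x* = (0, 6.3333).
  primal value c^T x* = 25.3333.
Solving the dual: y* = (0, 0, 0, 1.3333).
  dual value b^T y* = 25.3333.
Strong duality: c^T x* = b^T y*. Confirmed.

25.3333


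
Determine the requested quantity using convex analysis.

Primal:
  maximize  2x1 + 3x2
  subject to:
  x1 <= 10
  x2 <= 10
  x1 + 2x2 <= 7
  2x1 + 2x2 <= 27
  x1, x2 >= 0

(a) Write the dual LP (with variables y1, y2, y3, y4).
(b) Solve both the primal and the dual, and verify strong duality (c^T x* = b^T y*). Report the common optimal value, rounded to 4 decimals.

The standard primal-dual pair for 'max c^T x s.t. A x <= b, x >= 0' is:
  Dual:  min b^T y  s.t.  A^T y >= c,  y >= 0.

So the dual LP is:
  minimize  10y1 + 10y2 + 7y3 + 27y4
  subject to:
    y1 + y3 + 2y4 >= 2
    y2 + 2y3 + 2y4 >= 3
    y1, y2, y3, y4 >= 0

Solving the primal: x* = (7, 0).
  primal value c^T x* = 14.
Solving the dual: y* = (0, 0, 2, 0).
  dual value b^T y* = 14.
Strong duality: c^T x* = b^T y*. Confirmed.

14


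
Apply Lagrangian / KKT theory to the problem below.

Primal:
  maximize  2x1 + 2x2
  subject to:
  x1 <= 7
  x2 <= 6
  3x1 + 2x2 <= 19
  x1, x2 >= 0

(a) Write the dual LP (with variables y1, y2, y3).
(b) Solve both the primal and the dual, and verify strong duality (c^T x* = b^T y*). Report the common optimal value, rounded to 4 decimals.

The standard primal-dual pair for 'max c^T x s.t. A x <= b, x >= 0' is:
  Dual:  min b^T y  s.t.  A^T y >= c,  y >= 0.

So the dual LP is:
  minimize  7y1 + 6y2 + 19y3
  subject to:
    y1 + 3y3 >= 2
    y2 + 2y3 >= 2
    y1, y2, y3 >= 0

Solving the primal: x* = (2.3333, 6).
  primal value c^T x* = 16.6667.
Solving the dual: y* = (0, 0.6667, 0.6667).
  dual value b^T y* = 16.6667.
Strong duality: c^T x* = b^T y*. Confirmed.

16.6667


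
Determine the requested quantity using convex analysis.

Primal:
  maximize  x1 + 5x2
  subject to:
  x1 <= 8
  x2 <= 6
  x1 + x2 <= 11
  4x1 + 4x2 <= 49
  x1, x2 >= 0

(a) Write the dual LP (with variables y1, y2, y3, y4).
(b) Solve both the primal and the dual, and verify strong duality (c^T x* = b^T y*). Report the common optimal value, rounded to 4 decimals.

The standard primal-dual pair for 'max c^T x s.t. A x <= b, x >= 0' is:
  Dual:  min b^T y  s.t.  A^T y >= c,  y >= 0.

So the dual LP is:
  minimize  8y1 + 6y2 + 11y3 + 49y4
  subject to:
    y1 + y3 + 4y4 >= 1
    y2 + y3 + 4y4 >= 5
    y1, y2, y3, y4 >= 0

Solving the primal: x* = (5, 6).
  primal value c^T x* = 35.
Solving the dual: y* = (0, 4, 1, 0).
  dual value b^T y* = 35.
Strong duality: c^T x* = b^T y*. Confirmed.

35


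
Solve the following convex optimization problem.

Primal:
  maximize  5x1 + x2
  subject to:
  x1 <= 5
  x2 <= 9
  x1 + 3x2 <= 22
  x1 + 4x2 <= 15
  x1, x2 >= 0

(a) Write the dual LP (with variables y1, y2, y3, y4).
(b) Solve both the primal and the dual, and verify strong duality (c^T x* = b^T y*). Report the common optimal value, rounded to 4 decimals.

The standard primal-dual pair for 'max c^T x s.t. A x <= b, x >= 0' is:
  Dual:  min b^T y  s.t.  A^T y >= c,  y >= 0.

So the dual LP is:
  minimize  5y1 + 9y2 + 22y3 + 15y4
  subject to:
    y1 + y3 + y4 >= 5
    y2 + 3y3 + 4y4 >= 1
    y1, y2, y3, y4 >= 0

Solving the primal: x* = (5, 2.5).
  primal value c^T x* = 27.5.
Solving the dual: y* = (4.75, 0, 0, 0.25).
  dual value b^T y* = 27.5.
Strong duality: c^T x* = b^T y*. Confirmed.

27.5


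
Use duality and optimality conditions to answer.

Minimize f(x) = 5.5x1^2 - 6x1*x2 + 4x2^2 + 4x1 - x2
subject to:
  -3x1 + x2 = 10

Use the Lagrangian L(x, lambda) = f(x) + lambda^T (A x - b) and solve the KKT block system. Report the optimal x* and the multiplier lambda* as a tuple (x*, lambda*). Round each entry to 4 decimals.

Form the Lagrangian:
  L(x, lambda) = (1/2) x^T Q x + c^T x + lambda^T (A x - b)
Stationarity (grad_x L = 0): Q x + c + A^T lambda = 0.
Primal feasibility: A x = b.

This gives the KKT block system:
  [ Q   A^T ] [ x     ]   [-c ]
  [ A    0  ] [ lambda ] = [ b ]

Solving the linear system:
  x*      = (-3.8511, -1.5532)
  lambda* = (-9.6809)
  f(x*)   = 41.4787

x* = (-3.8511, -1.5532), lambda* = (-9.6809)


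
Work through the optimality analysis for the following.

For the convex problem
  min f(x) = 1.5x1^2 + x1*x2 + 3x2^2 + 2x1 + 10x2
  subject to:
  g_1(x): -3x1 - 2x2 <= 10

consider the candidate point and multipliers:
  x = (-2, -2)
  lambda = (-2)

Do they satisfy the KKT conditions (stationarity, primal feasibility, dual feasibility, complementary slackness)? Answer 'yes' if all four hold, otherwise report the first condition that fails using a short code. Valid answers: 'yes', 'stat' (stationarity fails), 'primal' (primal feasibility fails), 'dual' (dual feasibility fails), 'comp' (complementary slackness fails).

Gradient of f: grad f(x) = Q x + c = (-6, -4)
Constraint values g_i(x) = a_i^T x - b_i:
  g_1((-2, -2)) = 0
Stationarity residual: grad f(x) + sum_i lambda_i a_i = (0, 0)
  -> stationarity OK
Primal feasibility (all g_i <= 0): OK
Dual feasibility (all lambda_i >= 0): FAILS
Complementary slackness (lambda_i * g_i(x) = 0 for all i): OK

Verdict: the first failing condition is dual_feasibility -> dual.

dual


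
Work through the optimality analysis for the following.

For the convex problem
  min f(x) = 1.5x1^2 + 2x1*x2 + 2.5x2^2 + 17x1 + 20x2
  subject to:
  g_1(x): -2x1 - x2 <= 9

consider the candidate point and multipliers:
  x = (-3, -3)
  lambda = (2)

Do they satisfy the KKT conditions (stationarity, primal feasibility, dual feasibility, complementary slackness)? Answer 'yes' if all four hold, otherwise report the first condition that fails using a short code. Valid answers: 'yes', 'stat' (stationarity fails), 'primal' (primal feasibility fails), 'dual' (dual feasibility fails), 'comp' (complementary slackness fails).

Gradient of f: grad f(x) = Q x + c = (2, -1)
Constraint values g_i(x) = a_i^T x - b_i:
  g_1((-3, -3)) = 0
Stationarity residual: grad f(x) + sum_i lambda_i a_i = (-2, -3)
  -> stationarity FAILS
Primal feasibility (all g_i <= 0): OK
Dual feasibility (all lambda_i >= 0): OK
Complementary slackness (lambda_i * g_i(x) = 0 for all i): OK

Verdict: the first failing condition is stationarity -> stat.

stat


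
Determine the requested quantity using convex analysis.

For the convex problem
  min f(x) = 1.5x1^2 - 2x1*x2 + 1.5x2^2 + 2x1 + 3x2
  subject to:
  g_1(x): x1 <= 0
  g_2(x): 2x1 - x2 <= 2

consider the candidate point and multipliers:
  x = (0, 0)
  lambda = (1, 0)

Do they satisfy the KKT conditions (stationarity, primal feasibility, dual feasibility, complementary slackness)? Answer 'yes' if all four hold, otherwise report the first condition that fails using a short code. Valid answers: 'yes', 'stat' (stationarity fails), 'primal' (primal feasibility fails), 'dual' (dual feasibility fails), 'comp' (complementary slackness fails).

Gradient of f: grad f(x) = Q x + c = (2, 3)
Constraint values g_i(x) = a_i^T x - b_i:
  g_1((0, 0)) = 0
  g_2((0, 0)) = -2
Stationarity residual: grad f(x) + sum_i lambda_i a_i = (3, 3)
  -> stationarity FAILS
Primal feasibility (all g_i <= 0): OK
Dual feasibility (all lambda_i >= 0): OK
Complementary slackness (lambda_i * g_i(x) = 0 for all i): OK

Verdict: the first failing condition is stationarity -> stat.

stat


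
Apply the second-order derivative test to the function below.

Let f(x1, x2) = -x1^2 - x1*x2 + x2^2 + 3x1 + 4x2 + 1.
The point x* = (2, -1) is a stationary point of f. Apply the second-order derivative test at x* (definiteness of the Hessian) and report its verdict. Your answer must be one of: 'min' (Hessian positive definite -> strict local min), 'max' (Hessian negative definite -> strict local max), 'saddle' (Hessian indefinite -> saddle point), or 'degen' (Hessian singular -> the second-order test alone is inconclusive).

Compute the Hessian H = grad^2 f:
  H = [[-2, -1], [-1, 2]]
Verify stationarity: grad f(x*) = H x* + g = (0, 0).
Eigenvalues of H: -2.2361, 2.2361.
Eigenvalues have mixed signs, so H is indefinite -> x* is a saddle point.

saddle


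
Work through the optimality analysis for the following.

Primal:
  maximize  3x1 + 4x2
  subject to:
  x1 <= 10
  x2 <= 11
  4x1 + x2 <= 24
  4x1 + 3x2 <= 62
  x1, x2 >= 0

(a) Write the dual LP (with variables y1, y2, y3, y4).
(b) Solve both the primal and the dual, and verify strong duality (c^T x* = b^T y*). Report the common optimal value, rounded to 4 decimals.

The standard primal-dual pair for 'max c^T x s.t. A x <= b, x >= 0' is:
  Dual:  min b^T y  s.t.  A^T y >= c,  y >= 0.

So the dual LP is:
  minimize  10y1 + 11y2 + 24y3 + 62y4
  subject to:
    y1 + 4y3 + 4y4 >= 3
    y2 + y3 + 3y4 >= 4
    y1, y2, y3, y4 >= 0

Solving the primal: x* = (3.25, 11).
  primal value c^T x* = 53.75.
Solving the dual: y* = (0, 3.25, 0.75, 0).
  dual value b^T y* = 53.75.
Strong duality: c^T x* = b^T y*. Confirmed.

53.75


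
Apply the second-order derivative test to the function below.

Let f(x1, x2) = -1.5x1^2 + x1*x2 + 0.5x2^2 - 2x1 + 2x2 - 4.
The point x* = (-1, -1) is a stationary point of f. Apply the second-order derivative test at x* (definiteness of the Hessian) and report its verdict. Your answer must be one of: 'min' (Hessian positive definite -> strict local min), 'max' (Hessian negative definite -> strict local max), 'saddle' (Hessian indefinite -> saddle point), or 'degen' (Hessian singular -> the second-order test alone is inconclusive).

Compute the Hessian H = grad^2 f:
  H = [[-3, 1], [1, 1]]
Verify stationarity: grad f(x*) = H x* + g = (0, 0).
Eigenvalues of H: -3.2361, 1.2361.
Eigenvalues have mixed signs, so H is indefinite -> x* is a saddle point.

saddle


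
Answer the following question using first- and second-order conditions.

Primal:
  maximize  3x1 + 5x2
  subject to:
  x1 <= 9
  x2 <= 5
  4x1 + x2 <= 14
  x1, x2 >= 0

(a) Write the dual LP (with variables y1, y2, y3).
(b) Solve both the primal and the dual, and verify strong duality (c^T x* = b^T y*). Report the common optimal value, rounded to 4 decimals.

The standard primal-dual pair for 'max c^T x s.t. A x <= b, x >= 0' is:
  Dual:  min b^T y  s.t.  A^T y >= c,  y >= 0.

So the dual LP is:
  minimize  9y1 + 5y2 + 14y3
  subject to:
    y1 + 4y3 >= 3
    y2 + y3 >= 5
    y1, y2, y3 >= 0

Solving the primal: x* = (2.25, 5).
  primal value c^T x* = 31.75.
Solving the dual: y* = (0, 4.25, 0.75).
  dual value b^T y* = 31.75.
Strong duality: c^T x* = b^T y*. Confirmed.

31.75


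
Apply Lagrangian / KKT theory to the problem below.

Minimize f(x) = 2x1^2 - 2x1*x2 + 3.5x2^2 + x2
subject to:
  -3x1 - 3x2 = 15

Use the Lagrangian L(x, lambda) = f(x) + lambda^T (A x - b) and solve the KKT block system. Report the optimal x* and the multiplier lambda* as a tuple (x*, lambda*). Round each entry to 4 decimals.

Form the Lagrangian:
  L(x, lambda) = (1/2) x^T Q x + c^T x + lambda^T (A x - b)
Stationarity (grad_x L = 0): Q x + c + A^T lambda = 0.
Primal feasibility: A x = b.

This gives the KKT block system:
  [ Q   A^T ] [ x     ]   [-c ]
  [ A    0  ] [ lambda ] = [ b ]

Solving the linear system:
  x*      = (-2.9333, -2.0667)
  lambda* = (-2.5333)
  f(x*)   = 17.9667

x* = (-2.9333, -2.0667), lambda* = (-2.5333)


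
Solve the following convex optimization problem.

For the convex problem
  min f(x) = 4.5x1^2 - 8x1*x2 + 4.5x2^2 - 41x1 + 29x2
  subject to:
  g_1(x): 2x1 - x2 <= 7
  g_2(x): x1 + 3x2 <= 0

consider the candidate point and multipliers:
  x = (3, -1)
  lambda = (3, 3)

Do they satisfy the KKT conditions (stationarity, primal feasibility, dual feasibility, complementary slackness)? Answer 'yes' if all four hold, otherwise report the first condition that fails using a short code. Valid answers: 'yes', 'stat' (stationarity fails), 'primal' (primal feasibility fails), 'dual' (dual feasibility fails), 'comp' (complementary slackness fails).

Gradient of f: grad f(x) = Q x + c = (-6, -4)
Constraint values g_i(x) = a_i^T x - b_i:
  g_1((3, -1)) = 0
  g_2((3, -1)) = 0
Stationarity residual: grad f(x) + sum_i lambda_i a_i = (3, 2)
  -> stationarity FAILS
Primal feasibility (all g_i <= 0): OK
Dual feasibility (all lambda_i >= 0): OK
Complementary slackness (lambda_i * g_i(x) = 0 for all i): OK

Verdict: the first failing condition is stationarity -> stat.

stat


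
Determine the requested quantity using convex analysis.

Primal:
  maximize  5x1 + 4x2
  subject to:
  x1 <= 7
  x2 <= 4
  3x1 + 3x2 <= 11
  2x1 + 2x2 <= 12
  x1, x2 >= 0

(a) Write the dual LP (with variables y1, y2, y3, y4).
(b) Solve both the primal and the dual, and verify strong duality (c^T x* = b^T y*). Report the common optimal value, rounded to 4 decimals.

The standard primal-dual pair for 'max c^T x s.t. A x <= b, x >= 0' is:
  Dual:  min b^T y  s.t.  A^T y >= c,  y >= 0.

So the dual LP is:
  minimize  7y1 + 4y2 + 11y3 + 12y4
  subject to:
    y1 + 3y3 + 2y4 >= 5
    y2 + 3y3 + 2y4 >= 4
    y1, y2, y3, y4 >= 0

Solving the primal: x* = (3.6667, 0).
  primal value c^T x* = 18.3333.
Solving the dual: y* = (0, 0, 1.6667, 0).
  dual value b^T y* = 18.3333.
Strong duality: c^T x* = b^T y*. Confirmed.

18.3333


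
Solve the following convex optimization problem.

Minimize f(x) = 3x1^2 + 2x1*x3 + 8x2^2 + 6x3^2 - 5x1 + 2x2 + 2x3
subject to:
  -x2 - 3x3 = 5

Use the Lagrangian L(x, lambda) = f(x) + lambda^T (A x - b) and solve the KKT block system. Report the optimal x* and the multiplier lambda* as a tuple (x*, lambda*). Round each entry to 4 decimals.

Form the Lagrangian:
  L(x, lambda) = (1/2) x^T Q x + c^T x + lambda^T (A x - b)
Stationarity (grad_x L = 0): Q x + c + A^T lambda = 0.
Primal feasibility: A x = b.

This gives the KKT block system:
  [ Q   A^T ] [ x     ]   [-c ]
  [ A    0  ] [ lambda ] = [ b ]

Solving the linear system:
  x*      = (1.3433, -0.4099, -1.53)
  lambda* = (-4.5579)
  f(x*)   = 6.0966

x* = (1.3433, -0.4099, -1.53), lambda* = (-4.5579)


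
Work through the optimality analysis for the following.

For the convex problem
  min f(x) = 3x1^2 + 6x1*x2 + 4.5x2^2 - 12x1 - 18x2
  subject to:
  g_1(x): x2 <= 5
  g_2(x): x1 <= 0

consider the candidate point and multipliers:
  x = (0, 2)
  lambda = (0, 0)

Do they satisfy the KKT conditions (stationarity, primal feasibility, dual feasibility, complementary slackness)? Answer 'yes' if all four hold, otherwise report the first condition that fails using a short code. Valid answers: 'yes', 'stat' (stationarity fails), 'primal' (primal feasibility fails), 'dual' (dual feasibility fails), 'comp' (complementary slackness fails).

Gradient of f: grad f(x) = Q x + c = (0, 0)
Constraint values g_i(x) = a_i^T x - b_i:
  g_1((0, 2)) = -3
  g_2((0, 2)) = 0
Stationarity residual: grad f(x) + sum_i lambda_i a_i = (0, 0)
  -> stationarity OK
Primal feasibility (all g_i <= 0): OK
Dual feasibility (all lambda_i >= 0): OK
Complementary slackness (lambda_i * g_i(x) = 0 for all i): OK

Verdict: yes, KKT holds.

yes


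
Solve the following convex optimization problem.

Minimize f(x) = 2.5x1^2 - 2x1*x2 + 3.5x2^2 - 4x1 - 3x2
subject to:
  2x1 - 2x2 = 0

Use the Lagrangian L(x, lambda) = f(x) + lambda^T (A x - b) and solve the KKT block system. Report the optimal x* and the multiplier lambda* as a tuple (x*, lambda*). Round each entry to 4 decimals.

Form the Lagrangian:
  L(x, lambda) = (1/2) x^T Q x + c^T x + lambda^T (A x - b)
Stationarity (grad_x L = 0): Q x + c + A^T lambda = 0.
Primal feasibility: A x = b.

This gives the KKT block system:
  [ Q   A^T ] [ x     ]   [-c ]
  [ A    0  ] [ lambda ] = [ b ]

Solving the linear system:
  x*      = (0.875, 0.875)
  lambda* = (0.6875)
  f(x*)   = -3.0625

x* = (0.875, 0.875), lambda* = (0.6875)


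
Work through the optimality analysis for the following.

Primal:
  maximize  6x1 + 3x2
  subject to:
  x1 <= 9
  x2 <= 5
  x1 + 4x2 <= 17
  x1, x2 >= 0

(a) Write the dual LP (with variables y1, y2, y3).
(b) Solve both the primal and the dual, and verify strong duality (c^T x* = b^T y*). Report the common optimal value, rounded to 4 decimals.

The standard primal-dual pair for 'max c^T x s.t. A x <= b, x >= 0' is:
  Dual:  min b^T y  s.t.  A^T y >= c,  y >= 0.

So the dual LP is:
  minimize  9y1 + 5y2 + 17y3
  subject to:
    y1 + y3 >= 6
    y2 + 4y3 >= 3
    y1, y2, y3 >= 0

Solving the primal: x* = (9, 2).
  primal value c^T x* = 60.
Solving the dual: y* = (5.25, 0, 0.75).
  dual value b^T y* = 60.
Strong duality: c^T x* = b^T y*. Confirmed.

60


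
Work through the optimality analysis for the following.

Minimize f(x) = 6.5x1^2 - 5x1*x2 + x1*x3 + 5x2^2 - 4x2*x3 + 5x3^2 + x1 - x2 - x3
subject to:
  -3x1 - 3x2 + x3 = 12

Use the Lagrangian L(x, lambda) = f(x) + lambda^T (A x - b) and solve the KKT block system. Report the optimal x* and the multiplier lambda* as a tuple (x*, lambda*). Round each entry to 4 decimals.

Form the Lagrangian:
  L(x, lambda) = (1/2) x^T Q x + c^T x + lambda^T (A x - b)
Stationarity (grad_x L = 0): Q x + c + A^T lambda = 0.
Primal feasibility: A x = b.

This gives the KKT block system:
  [ Q   A^T ] [ x     ]   [-c ]
  [ A    0  ] [ lambda ] = [ b ]

Solving the linear system:
  x*      = (-1.8788, -2.1738, -0.1579)
  lambda* = (-4.2376)
  f(x*)   = 25.6523

x* = (-1.8788, -2.1738, -0.1579), lambda* = (-4.2376)


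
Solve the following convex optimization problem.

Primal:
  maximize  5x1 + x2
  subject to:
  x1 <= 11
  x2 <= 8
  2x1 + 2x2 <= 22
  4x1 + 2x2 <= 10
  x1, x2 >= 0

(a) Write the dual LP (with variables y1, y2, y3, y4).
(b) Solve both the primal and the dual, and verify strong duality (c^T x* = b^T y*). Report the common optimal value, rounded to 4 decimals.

The standard primal-dual pair for 'max c^T x s.t. A x <= b, x >= 0' is:
  Dual:  min b^T y  s.t.  A^T y >= c,  y >= 0.

So the dual LP is:
  minimize  11y1 + 8y2 + 22y3 + 10y4
  subject to:
    y1 + 2y3 + 4y4 >= 5
    y2 + 2y3 + 2y4 >= 1
    y1, y2, y3, y4 >= 0

Solving the primal: x* = (2.5, 0).
  primal value c^T x* = 12.5.
Solving the dual: y* = (0, 0, 0, 1.25).
  dual value b^T y* = 12.5.
Strong duality: c^T x* = b^T y*. Confirmed.

12.5


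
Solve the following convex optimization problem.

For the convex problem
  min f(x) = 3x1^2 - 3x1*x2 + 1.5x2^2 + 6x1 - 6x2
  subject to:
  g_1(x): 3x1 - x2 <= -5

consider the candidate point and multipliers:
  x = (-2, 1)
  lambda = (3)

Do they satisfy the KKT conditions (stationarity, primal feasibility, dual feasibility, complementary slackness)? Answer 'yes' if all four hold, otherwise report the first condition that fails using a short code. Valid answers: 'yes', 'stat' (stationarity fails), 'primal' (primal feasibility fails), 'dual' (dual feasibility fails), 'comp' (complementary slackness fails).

Gradient of f: grad f(x) = Q x + c = (-9, 3)
Constraint values g_i(x) = a_i^T x - b_i:
  g_1((-2, 1)) = -2
Stationarity residual: grad f(x) + sum_i lambda_i a_i = (0, 0)
  -> stationarity OK
Primal feasibility (all g_i <= 0): OK
Dual feasibility (all lambda_i >= 0): OK
Complementary slackness (lambda_i * g_i(x) = 0 for all i): FAILS

Verdict: the first failing condition is complementary_slackness -> comp.

comp


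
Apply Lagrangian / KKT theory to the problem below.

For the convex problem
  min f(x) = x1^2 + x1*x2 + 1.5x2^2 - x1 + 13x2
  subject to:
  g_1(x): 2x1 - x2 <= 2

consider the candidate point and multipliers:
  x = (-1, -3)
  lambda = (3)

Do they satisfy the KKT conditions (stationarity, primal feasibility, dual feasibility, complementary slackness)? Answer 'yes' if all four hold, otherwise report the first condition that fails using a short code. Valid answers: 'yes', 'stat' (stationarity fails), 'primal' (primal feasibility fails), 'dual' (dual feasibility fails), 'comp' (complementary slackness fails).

Gradient of f: grad f(x) = Q x + c = (-6, 3)
Constraint values g_i(x) = a_i^T x - b_i:
  g_1((-1, -3)) = -1
Stationarity residual: grad f(x) + sum_i lambda_i a_i = (0, 0)
  -> stationarity OK
Primal feasibility (all g_i <= 0): OK
Dual feasibility (all lambda_i >= 0): OK
Complementary slackness (lambda_i * g_i(x) = 0 for all i): FAILS

Verdict: the first failing condition is complementary_slackness -> comp.

comp


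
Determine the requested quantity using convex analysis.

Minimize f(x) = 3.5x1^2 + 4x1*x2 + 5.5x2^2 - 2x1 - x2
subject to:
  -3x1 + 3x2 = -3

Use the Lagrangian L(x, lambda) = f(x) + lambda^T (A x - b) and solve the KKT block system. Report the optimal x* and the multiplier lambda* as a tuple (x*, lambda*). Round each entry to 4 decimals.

Form the Lagrangian:
  L(x, lambda) = (1/2) x^T Q x + c^T x + lambda^T (A x - b)
Stationarity (grad_x L = 0): Q x + c + A^T lambda = 0.
Primal feasibility: A x = b.

This gives the KKT block system:
  [ Q   A^T ] [ x     ]   [-c ]
  [ A    0  ] [ lambda ] = [ b ]

Solving the linear system:
  x*      = (0.6923, -0.3077)
  lambda* = (0.5385)
  f(x*)   = 0.2692

x* = (0.6923, -0.3077), lambda* = (0.5385)


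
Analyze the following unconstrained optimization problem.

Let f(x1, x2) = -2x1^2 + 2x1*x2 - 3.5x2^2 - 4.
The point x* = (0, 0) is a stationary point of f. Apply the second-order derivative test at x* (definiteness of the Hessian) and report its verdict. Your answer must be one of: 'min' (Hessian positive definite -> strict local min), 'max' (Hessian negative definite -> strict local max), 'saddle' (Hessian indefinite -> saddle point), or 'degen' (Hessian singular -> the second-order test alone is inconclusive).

Compute the Hessian H = grad^2 f:
  H = [[-4, 2], [2, -7]]
Verify stationarity: grad f(x*) = H x* + g = (0, 0).
Eigenvalues of H: -8, -3.
Both eigenvalues < 0, so H is negative definite -> x* is a strict local max.

max


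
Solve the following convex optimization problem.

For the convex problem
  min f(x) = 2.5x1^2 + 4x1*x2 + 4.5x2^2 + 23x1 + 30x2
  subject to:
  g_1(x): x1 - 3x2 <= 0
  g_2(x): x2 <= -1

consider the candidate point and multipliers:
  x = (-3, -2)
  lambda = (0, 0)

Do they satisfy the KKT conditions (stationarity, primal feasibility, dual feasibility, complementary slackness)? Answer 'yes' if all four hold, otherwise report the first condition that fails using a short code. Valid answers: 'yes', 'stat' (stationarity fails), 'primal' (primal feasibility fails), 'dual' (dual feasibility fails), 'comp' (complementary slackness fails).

Gradient of f: grad f(x) = Q x + c = (0, 0)
Constraint values g_i(x) = a_i^T x - b_i:
  g_1((-3, -2)) = 3
  g_2((-3, -2)) = -1
Stationarity residual: grad f(x) + sum_i lambda_i a_i = (0, 0)
  -> stationarity OK
Primal feasibility (all g_i <= 0): FAILS
Dual feasibility (all lambda_i >= 0): OK
Complementary slackness (lambda_i * g_i(x) = 0 for all i): OK

Verdict: the first failing condition is primal_feasibility -> primal.

primal


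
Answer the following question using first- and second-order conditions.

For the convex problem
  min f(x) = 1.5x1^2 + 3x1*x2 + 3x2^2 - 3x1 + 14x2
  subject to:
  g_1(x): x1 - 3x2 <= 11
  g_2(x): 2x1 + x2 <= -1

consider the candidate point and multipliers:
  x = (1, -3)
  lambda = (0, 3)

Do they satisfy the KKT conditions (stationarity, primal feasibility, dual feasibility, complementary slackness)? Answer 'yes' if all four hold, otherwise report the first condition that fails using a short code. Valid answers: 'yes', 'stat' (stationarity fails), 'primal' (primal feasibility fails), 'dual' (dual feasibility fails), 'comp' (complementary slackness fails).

Gradient of f: grad f(x) = Q x + c = (-9, -1)
Constraint values g_i(x) = a_i^T x - b_i:
  g_1((1, -3)) = -1
  g_2((1, -3)) = 0
Stationarity residual: grad f(x) + sum_i lambda_i a_i = (-3, 2)
  -> stationarity FAILS
Primal feasibility (all g_i <= 0): OK
Dual feasibility (all lambda_i >= 0): OK
Complementary slackness (lambda_i * g_i(x) = 0 for all i): OK

Verdict: the first failing condition is stationarity -> stat.

stat


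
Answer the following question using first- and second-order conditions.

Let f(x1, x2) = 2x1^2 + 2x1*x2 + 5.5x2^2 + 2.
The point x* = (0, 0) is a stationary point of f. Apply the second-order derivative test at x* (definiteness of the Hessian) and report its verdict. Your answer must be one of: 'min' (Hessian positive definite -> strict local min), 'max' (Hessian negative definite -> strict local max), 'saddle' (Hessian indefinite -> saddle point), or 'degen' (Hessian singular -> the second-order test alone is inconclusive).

Compute the Hessian H = grad^2 f:
  H = [[4, 2], [2, 11]]
Verify stationarity: grad f(x*) = H x* + g = (0, 0).
Eigenvalues of H: 3.4689, 11.5311.
Both eigenvalues > 0, so H is positive definite -> x* is a strict local min.

min


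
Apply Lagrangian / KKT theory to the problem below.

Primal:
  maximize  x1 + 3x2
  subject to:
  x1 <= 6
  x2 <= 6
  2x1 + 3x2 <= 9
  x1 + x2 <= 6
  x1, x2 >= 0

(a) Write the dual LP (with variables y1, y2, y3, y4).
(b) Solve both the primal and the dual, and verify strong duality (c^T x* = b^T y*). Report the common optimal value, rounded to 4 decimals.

The standard primal-dual pair for 'max c^T x s.t. A x <= b, x >= 0' is:
  Dual:  min b^T y  s.t.  A^T y >= c,  y >= 0.

So the dual LP is:
  minimize  6y1 + 6y2 + 9y3 + 6y4
  subject to:
    y1 + 2y3 + y4 >= 1
    y2 + 3y3 + y4 >= 3
    y1, y2, y3, y4 >= 0

Solving the primal: x* = (0, 3).
  primal value c^T x* = 9.
Solving the dual: y* = (0, 0, 1, 0).
  dual value b^T y* = 9.
Strong duality: c^T x* = b^T y*. Confirmed.

9


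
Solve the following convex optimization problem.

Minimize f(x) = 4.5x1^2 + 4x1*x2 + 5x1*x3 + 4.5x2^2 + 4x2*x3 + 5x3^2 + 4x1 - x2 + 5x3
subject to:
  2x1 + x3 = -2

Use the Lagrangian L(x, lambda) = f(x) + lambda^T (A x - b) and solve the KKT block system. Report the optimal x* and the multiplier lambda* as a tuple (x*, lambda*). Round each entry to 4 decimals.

Form the Lagrangian:
  L(x, lambda) = (1/2) x^T Q x + c^T x + lambda^T (A x - b)
Stationarity (grad_x L = 0): Q x + c + A^T lambda = 0.
Primal feasibility: A x = b.

This gives the KKT block system:
  [ Q   A^T ] [ x     ]   [-c ]
  [ A    0  ] [ lambda ] = [ b ]

Solving the linear system:
  x*      = (-0.7347, 0.6735, -0.5306)
  lambda* = (1.2857)
  f(x*)   = -1.8469

x* = (-0.7347, 0.6735, -0.5306), lambda* = (1.2857)


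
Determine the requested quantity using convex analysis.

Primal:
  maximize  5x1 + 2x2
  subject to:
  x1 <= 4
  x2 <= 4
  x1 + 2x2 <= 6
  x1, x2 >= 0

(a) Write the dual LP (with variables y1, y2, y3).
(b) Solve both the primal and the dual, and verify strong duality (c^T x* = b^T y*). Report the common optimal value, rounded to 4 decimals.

The standard primal-dual pair for 'max c^T x s.t. A x <= b, x >= 0' is:
  Dual:  min b^T y  s.t.  A^T y >= c,  y >= 0.

So the dual LP is:
  minimize  4y1 + 4y2 + 6y3
  subject to:
    y1 + y3 >= 5
    y2 + 2y3 >= 2
    y1, y2, y3 >= 0

Solving the primal: x* = (4, 1).
  primal value c^T x* = 22.
Solving the dual: y* = (4, 0, 1).
  dual value b^T y* = 22.
Strong duality: c^T x* = b^T y*. Confirmed.

22


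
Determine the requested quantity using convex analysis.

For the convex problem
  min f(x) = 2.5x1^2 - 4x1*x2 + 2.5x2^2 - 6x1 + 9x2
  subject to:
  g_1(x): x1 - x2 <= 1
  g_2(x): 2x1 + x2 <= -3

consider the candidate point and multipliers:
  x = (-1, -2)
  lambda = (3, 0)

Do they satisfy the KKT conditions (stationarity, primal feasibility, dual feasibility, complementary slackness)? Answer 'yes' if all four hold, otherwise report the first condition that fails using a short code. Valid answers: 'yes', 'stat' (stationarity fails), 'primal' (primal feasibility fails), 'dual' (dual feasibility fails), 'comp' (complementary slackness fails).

Gradient of f: grad f(x) = Q x + c = (-3, 3)
Constraint values g_i(x) = a_i^T x - b_i:
  g_1((-1, -2)) = 0
  g_2((-1, -2)) = -1
Stationarity residual: grad f(x) + sum_i lambda_i a_i = (0, 0)
  -> stationarity OK
Primal feasibility (all g_i <= 0): OK
Dual feasibility (all lambda_i >= 0): OK
Complementary slackness (lambda_i * g_i(x) = 0 for all i): OK

Verdict: yes, KKT holds.

yes


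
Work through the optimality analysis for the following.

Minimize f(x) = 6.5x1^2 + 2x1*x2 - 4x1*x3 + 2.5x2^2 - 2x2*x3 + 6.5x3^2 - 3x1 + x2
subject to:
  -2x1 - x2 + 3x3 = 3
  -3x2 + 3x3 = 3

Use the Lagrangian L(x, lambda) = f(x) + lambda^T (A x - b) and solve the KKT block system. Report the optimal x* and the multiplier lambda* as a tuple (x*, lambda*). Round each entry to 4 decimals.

Form the Lagrangian:
  L(x, lambda) = (1/2) x^T Q x + c^T x + lambda^T (A x - b)
Stationarity (grad_x L = 0): Q x + c + A^T lambda = 0.
Primal feasibility: A x = b.

This gives the KKT block system:
  [ Q   A^T ] [ x     ]   [-c ]
  [ A    0  ] [ lambda ] = [ b ]

Solving the linear system:
  x*      = (-0.2174, -0.2174, 0.7826)
  lambda* = (-4.6957, 0.8696)
  f(x*)   = 5.9565

x* = (-0.2174, -0.2174, 0.7826), lambda* = (-4.6957, 0.8696)


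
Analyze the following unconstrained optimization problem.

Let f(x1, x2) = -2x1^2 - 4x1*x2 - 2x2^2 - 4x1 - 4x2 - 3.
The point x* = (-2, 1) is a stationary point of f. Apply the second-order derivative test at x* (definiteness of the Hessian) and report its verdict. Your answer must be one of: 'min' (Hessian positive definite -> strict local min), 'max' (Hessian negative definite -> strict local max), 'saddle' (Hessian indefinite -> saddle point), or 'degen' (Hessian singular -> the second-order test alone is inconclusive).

Compute the Hessian H = grad^2 f:
  H = [[-4, -4], [-4, -4]]
Verify stationarity: grad f(x*) = H x* + g = (0, 0).
Eigenvalues of H: -8, 0.
H has a zero eigenvalue (singular; negative semidefinite but not definite), so H is neither positive definite, negative definite, nor indefinite. The second-order test alone is inconclusive -> degen.
(Indeed, f is constant along the null direction of H through x*, so x* is not a strict local extremum.)

degen


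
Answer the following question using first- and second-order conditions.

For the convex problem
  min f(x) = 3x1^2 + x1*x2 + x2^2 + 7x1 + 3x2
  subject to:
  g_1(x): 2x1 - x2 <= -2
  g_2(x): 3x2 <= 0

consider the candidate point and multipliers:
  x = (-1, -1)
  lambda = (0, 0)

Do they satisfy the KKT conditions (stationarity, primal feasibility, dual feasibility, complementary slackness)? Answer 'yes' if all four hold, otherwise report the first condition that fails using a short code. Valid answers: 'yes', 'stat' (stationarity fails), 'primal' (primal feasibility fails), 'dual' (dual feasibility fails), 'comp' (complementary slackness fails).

Gradient of f: grad f(x) = Q x + c = (0, 0)
Constraint values g_i(x) = a_i^T x - b_i:
  g_1((-1, -1)) = 1
  g_2((-1, -1)) = -3
Stationarity residual: grad f(x) + sum_i lambda_i a_i = (0, 0)
  -> stationarity OK
Primal feasibility (all g_i <= 0): FAILS
Dual feasibility (all lambda_i >= 0): OK
Complementary slackness (lambda_i * g_i(x) = 0 for all i): OK

Verdict: the first failing condition is primal_feasibility -> primal.

primal
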